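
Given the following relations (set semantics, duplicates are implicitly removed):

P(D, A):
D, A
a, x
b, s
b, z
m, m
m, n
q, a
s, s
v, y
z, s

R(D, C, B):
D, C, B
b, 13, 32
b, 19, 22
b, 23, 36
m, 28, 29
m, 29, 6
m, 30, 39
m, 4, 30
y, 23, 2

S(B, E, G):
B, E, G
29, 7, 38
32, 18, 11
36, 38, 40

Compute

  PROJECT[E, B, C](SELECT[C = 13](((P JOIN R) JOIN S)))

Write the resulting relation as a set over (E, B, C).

{(18, 32, 13)}

Joining P and R on D yields {(b, s, 13, 32), (b, s, 19, 22), (b, s, 23, 36), (b, z, 13, 32), (b, z, 19, 22), (b, z, 23, 36), (m, m, 28, 29), (m, m, 29, 6), (m, m, 30, 39), (m, m, 4, 30), (m, n, 28, 29), (m, n, 29, 6), (m, n, 30, 39), (m, n, 4, 30)}.
Joining (P JOIN R) and S on B yields {(b, s, 13, 32, 18, 11), (b, s, 23, 36, 38, 40), (b, z, 13, 32, 18, 11), (b, z, 23, 36, 38, 40), (m, m, 28, 29, 7, 38), (m, n, 28, 29, 7, 38)}.
Selection C = 13: {(b, s, 13, 32, 18, 11), (b, z, 13, 32, 18, 11)}
π[E, B, C]: project onto (E, B, C) (1 duplicate(s) eliminated) → {(18, 32, 13)}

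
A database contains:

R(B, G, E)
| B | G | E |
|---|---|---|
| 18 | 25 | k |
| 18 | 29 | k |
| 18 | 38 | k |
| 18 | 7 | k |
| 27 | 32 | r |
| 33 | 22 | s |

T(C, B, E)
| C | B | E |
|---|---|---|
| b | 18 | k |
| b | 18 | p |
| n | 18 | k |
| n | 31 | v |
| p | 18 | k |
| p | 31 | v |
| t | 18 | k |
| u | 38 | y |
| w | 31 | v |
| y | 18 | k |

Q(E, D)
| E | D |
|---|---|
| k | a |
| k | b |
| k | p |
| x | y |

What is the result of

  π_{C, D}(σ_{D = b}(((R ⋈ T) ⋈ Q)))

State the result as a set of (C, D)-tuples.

{(b, b), (n, b), (p, b), (t, b), (y, b)}

Natural join on B, E: {(18, 25, k, b), (18, 25, k, n), (18, 25, k, p), (18, 25, k, t), (18, 25, k, y), (18, 29, k, b), (18, 29, k, n), (18, 29, k, p), (18, 29, k, t), (18, 29, k, y), (18, 38, k, b), (18, 38, k, n), (18, 38, k, p), (18, 38, k, t), (18, 38, k, y), (18, 7, k, b), (18, 7, k, n), (18, 7, k, p), (18, 7, k, t), (18, 7, k, y)}
Natural join on E: {(18, 25, k, b, a), (18, 25, k, b, b), (18, 25, k, b, p), (18, 25, k, n, a), (18, 25, k, n, b), (18, 25, k, n, p), (18, 25, k, p, a), (18, 25, k, p, b), (18, 25, k, p, p), (18, 25, k, t, a), (18, 25, k, t, b), (18, 25, k, t, p), (18, 25, k, y, a), (18, 25, k, y, b), (18, 25, k, y, p), (18, 29, k, b, a), (18, 29, k, b, b), (18, 29, k, b, p), (18, 29, k, n, a), (18, 29, k, n, b), (18, 29, k, n, p), (18, 29, k, p, a), (18, 29, k, p, b), (18, 29, k, p, p), (18, 29, k, t, a), (18, 29, k, t, b), (18, 29, k, t, p), (18, 29, k, y, a), (18, 29, k, y, b), (18, 29, k, y, p), (18, 38, k, b, a), (18, 38, k, b, b), (18, 38, k, b, p), (18, 38, k, n, a), (18, 38, k, n, b), (18, 38, k, n, p), (18, 38, k, p, a), (18, 38, k, p, b), (18, 38, k, p, p), (18, 38, k, t, a), (18, 38, k, t, b), (18, 38, k, t, p), (18, 38, k, y, a), (18, 38, k, y, b), (18, 38, k, y, p), (18, 7, k, b, a), (18, 7, k, b, b), (18, 7, k, b, p), (18, 7, k, n, a), (18, 7, k, n, b), (18, 7, k, n, p), (18, 7, k, p, a), (18, 7, k, p, b), (18, 7, k, p, p), (18, 7, k, t, a), (18, 7, k, t, b), (18, 7, k, t, p), (18, 7, k, y, a), (18, 7, k, y, b), (18, 7, k, y, p)}
σ[D = b]: keep tuples satisfying D = b → {(18, 25, k, b, b), (18, 25, k, n, b), (18, 25, k, p, b), (18, 25, k, t, b), (18, 25, k, y, b), (18, 29, k, b, b), (18, 29, k, n, b), (18, 29, k, p, b), (18, 29, k, t, b), (18, 29, k, y, b), (18, 38, k, b, b), (18, 38, k, n, b), (18, 38, k, p, b), (18, 38, k, t, b), (18, 38, k, y, b), (18, 7, k, b, b), (18, 7, k, n, b), (18, 7, k, p, b), (18, 7, k, t, b), (18, 7, k, y, b)}
Projecting to C, D (15 duplicate(s) eliminated): {(b, b), (n, b), (p, b), (t, b), (y, b)}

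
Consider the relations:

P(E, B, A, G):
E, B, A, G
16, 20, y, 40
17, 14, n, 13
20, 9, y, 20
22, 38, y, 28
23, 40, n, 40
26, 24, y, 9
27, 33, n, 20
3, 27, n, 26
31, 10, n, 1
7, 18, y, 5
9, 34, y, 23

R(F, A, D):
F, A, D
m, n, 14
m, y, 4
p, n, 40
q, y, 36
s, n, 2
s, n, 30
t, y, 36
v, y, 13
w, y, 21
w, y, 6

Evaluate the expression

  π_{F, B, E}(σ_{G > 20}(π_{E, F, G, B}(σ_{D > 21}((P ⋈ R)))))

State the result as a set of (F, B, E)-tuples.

{(p, 27, 3), (p, 40, 23), (q, 20, 16), (q, 34, 9), (q, 38, 22), (s, 27, 3), (s, 40, 23), (t, 20, 16), (t, 34, 9), (t, 38, 22)}

Joining P and R on A yields {(16, 20, y, 40, m, 4), (16, 20, y, 40, q, 36), (16, 20, y, 40, t, 36), (16, 20, y, 40, v, 13), (16, 20, y, 40, w, 21), (16, 20, y, 40, w, 6), (17, 14, n, 13, m, 14), (17, 14, n, 13, p, 40), (17, 14, n, 13, s, 2), (17, 14, n, 13, s, 30), (20, 9, y, 20, m, 4), (20, 9, y, 20, q, 36), (20, 9, y, 20, t, 36), (20, 9, y, 20, v, 13), (20, 9, y, 20, w, 21), (20, 9, y, 20, w, 6), (22, 38, y, 28, m, 4), (22, 38, y, 28, q, 36), (22, 38, y, 28, t, 36), (22, 38, y, 28, v, 13), (22, 38, y, 28, w, 21), (22, 38, y, 28, w, 6), (23, 40, n, 40, m, 14), (23, 40, n, 40, p, 40), (23, 40, n, 40, s, 2), (23, 40, n, 40, s, 30), (26, 24, y, 9, m, 4), (26, 24, y, 9, q, 36), (26, 24, y, 9, t, 36), (26, 24, y, 9, v, 13), (26, 24, y, 9, w, 21), (26, 24, y, 9, w, 6), (27, 33, n, 20, m, 14), (27, 33, n, 20, p, 40), (27, 33, n, 20, s, 2), (27, 33, n, 20, s, 30), (3, 27, n, 26, m, 14), (3, 27, n, 26, p, 40), (3, 27, n, 26, s, 2), (3, 27, n, 26, s, 30), (31, 10, n, 1, m, 14), (31, 10, n, 1, p, 40), (31, 10, n, 1, s, 2), (31, 10, n, 1, s, 30), (7, 18, y, 5, m, 4), (7, 18, y, 5, q, 36), (7, 18, y, 5, t, 36), (7, 18, y, 5, v, 13), (7, 18, y, 5, w, 21), (7, 18, y, 5, w, 6), (9, 34, y, 23, m, 4), (9, 34, y, 23, q, 36), (9, 34, y, 23, t, 36), (9, 34, y, 23, v, 13), (9, 34, y, 23, w, 21), (9, 34, y, 23, w, 6)}.
Selection D > 21: {(16, 20, y, 40, q, 36), (16, 20, y, 40, t, 36), (17, 14, n, 13, p, 40), (17, 14, n, 13, s, 30), (20, 9, y, 20, q, 36), (20, 9, y, 20, t, 36), (22, 38, y, 28, q, 36), (22, 38, y, 28, t, 36), (23, 40, n, 40, p, 40), (23, 40, n, 40, s, 30), (26, 24, y, 9, q, 36), (26, 24, y, 9, t, 36), (27, 33, n, 20, p, 40), (27, 33, n, 20, s, 30), (3, 27, n, 26, p, 40), (3, 27, n, 26, s, 30), (31, 10, n, 1, p, 40), (31, 10, n, 1, s, 30), (7, 18, y, 5, q, 36), (7, 18, y, 5, t, 36), (9, 34, y, 23, q, 36), (9, 34, y, 23, t, 36)}
Keep only column(s) E, F, G, B: {(16, q, 40, 20), (16, t, 40, 20), (17, p, 13, 14), (17, s, 13, 14), (20, q, 20, 9), (20, t, 20, 9), (22, q, 28, 38), (22, t, 28, 38), (23, p, 40, 40), (23, s, 40, 40), (26, q, 9, 24), (26, t, 9, 24), (27, p, 20, 33), (27, s, 20, 33), (3, p, 26, 27), (3, s, 26, 27), (31, p, 1, 10), (31, s, 1, 10), (7, q, 5, 18), (7, t, 5, 18), (9, q, 23, 34), (9, t, 23, 34)}
Selection G > 20: {(16, q, 40, 20), (16, t, 40, 20), (22, q, 28, 38), (22, t, 28, 38), (23, p, 40, 40), (23, s, 40, 40), (3, p, 26, 27), (3, s, 26, 27), (9, q, 23, 34), (9, t, 23, 34)}
Keep only column(s) F, B, E: {(p, 27, 3), (p, 40, 23), (q, 20, 16), (q, 34, 9), (q, 38, 22), (s, 27, 3), (s, 40, 23), (t, 20, 16), (t, 34, 9), (t, 38, 22)}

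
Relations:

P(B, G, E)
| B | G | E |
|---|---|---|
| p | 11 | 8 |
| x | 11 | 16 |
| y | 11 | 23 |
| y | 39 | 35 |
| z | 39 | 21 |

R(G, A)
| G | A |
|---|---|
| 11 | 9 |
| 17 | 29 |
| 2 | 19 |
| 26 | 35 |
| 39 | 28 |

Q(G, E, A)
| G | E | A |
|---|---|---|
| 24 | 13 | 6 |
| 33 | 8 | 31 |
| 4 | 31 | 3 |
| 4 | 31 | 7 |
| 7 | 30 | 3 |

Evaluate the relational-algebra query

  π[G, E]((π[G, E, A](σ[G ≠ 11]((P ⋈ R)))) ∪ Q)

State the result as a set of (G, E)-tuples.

Joining P and R on G yields {(p, 11, 8, 9), (x, 11, 16, 9), (y, 11, 23, 9), (y, 39, 35, 28), (z, 39, 21, 28)}.
Filtering on G ≠ 11 leaves {(y, 39, 35, 28), (z, 39, 21, 28)}.
Keep only column(s) G, E, A: {(39, 21, 28), (39, 35, 28)}
Union: {(39, 21, 28), (39, 35, 28)} with {(24, 13, 6), (33, 8, 31), (4, 31, 3), (4, 31, 7), (7, 30, 3)} → {(24, 13, 6), (33, 8, 31), (39, 21, 28), (39, 35, 28), (4, 31, 3), (4, 31, 7), (7, 30, 3)}
Keep only column(s) G, E (1 duplicate(s) eliminated): {(24, 13), (33, 8), (39, 21), (39, 35), (4, 31), (7, 30)}

{(24, 13), (33, 8), (39, 21), (39, 35), (4, 31), (7, 30)}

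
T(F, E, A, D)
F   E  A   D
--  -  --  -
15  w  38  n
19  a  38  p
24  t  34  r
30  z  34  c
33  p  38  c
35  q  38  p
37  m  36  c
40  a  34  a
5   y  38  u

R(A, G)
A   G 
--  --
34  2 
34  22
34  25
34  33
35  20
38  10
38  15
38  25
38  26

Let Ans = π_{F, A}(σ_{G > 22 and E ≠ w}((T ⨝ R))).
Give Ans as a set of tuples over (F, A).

{(19, 38), (24, 34), (30, 34), (33, 38), (35, 38), (40, 34), (5, 38)}

Natural join on A: {(15, w, 38, n, 10), (15, w, 38, n, 15), (15, w, 38, n, 25), (15, w, 38, n, 26), (19, a, 38, p, 10), (19, a, 38, p, 15), (19, a, 38, p, 25), (19, a, 38, p, 26), (24, t, 34, r, 2), (24, t, 34, r, 22), (24, t, 34, r, 25), (24, t, 34, r, 33), (30, z, 34, c, 2), (30, z, 34, c, 22), (30, z, 34, c, 25), (30, z, 34, c, 33), (33, p, 38, c, 10), (33, p, 38, c, 15), (33, p, 38, c, 25), (33, p, 38, c, 26), (35, q, 38, p, 10), (35, q, 38, p, 15), (35, q, 38, p, 25), (35, q, 38, p, 26), (40, a, 34, a, 2), (40, a, 34, a, 22), (40, a, 34, a, 25), (40, a, 34, a, 33), (5, y, 38, u, 10), (5, y, 38, u, 15), (5, y, 38, u, 25), (5, y, 38, u, 26)}
Filtering on G > 22 and E ≠ w leaves {(19, a, 38, p, 25), (19, a, 38, p, 26), (24, t, 34, r, 25), (24, t, 34, r, 33), (30, z, 34, c, 25), (30, z, 34, c, 33), (33, p, 38, c, 25), (33, p, 38, c, 26), (35, q, 38, p, 25), (35, q, 38, p, 26), (40, a, 34, a, 25), (40, a, 34, a, 33), (5, y, 38, u, 25), (5, y, 38, u, 26)}.
π[F, A]: project onto (F, A) (7 duplicate(s) eliminated) → {(19, 38), (24, 34), (30, 34), (33, 38), (35, 38), (40, 34), (5, 38)}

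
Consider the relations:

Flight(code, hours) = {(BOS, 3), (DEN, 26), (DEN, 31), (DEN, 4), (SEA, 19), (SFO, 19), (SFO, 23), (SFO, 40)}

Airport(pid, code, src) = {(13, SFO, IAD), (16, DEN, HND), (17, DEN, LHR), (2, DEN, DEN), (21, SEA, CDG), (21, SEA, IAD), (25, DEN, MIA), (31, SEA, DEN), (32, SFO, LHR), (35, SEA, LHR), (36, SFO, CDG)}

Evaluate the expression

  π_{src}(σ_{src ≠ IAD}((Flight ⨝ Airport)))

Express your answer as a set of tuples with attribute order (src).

{CDG, DEN, HND, LHR, MIA}

Flight ⋈ Airport (natural join on code): {(DEN, 26, 16, HND), (DEN, 26, 17, LHR), (DEN, 26, 2, DEN), (DEN, 26, 25, MIA), (DEN, 31, 16, HND), (DEN, 31, 17, LHR), (DEN, 31, 2, DEN), (DEN, 31, 25, MIA), (DEN, 4, 16, HND), (DEN, 4, 17, LHR), (DEN, 4, 2, DEN), (DEN, 4, 25, MIA), (SEA, 19, 21, CDG), (SEA, 19, 21, IAD), (SEA, 19, 31, DEN), (SEA, 19, 35, LHR), (SFO, 19, 13, IAD), (SFO, 19, 32, LHR), (SFO, 19, 36, CDG), (SFO, 23, 13, IAD), (SFO, 23, 32, LHR), (SFO, 23, 36, CDG), (SFO, 40, 13, IAD), (SFO, 40, 32, LHR), (SFO, 40, 36, CDG)}
σ[src ≠ IAD]: keep tuples satisfying src ≠ IAD → {(DEN, 26, 16, HND), (DEN, 26, 17, LHR), (DEN, 26, 2, DEN), (DEN, 26, 25, MIA), (DEN, 31, 16, HND), (DEN, 31, 17, LHR), (DEN, 31, 2, DEN), (DEN, 31, 25, MIA), (DEN, 4, 16, HND), (DEN, 4, 17, LHR), (DEN, 4, 2, DEN), (DEN, 4, 25, MIA), (SEA, 19, 21, CDG), (SEA, 19, 31, DEN), (SEA, 19, 35, LHR), (SFO, 19, 32, LHR), (SFO, 19, 36, CDG), (SFO, 23, 32, LHR), (SFO, 23, 36, CDG), (SFO, 40, 32, LHR), (SFO, 40, 36, CDG)}
Keep only column(s) src (16 duplicate(s) eliminated): {CDG, DEN, HND, LHR, MIA}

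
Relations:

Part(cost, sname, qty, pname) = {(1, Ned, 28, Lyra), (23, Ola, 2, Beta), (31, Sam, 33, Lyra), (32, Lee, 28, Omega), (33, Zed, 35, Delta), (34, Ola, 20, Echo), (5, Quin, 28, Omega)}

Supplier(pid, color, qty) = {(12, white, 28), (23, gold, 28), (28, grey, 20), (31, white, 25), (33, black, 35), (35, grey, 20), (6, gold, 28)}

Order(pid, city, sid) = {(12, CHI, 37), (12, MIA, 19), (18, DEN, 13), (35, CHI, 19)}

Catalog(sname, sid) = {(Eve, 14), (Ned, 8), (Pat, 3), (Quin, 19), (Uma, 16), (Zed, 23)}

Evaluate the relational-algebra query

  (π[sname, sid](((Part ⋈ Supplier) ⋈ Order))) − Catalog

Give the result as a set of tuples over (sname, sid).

{(Lee, 19), (Lee, 37), (Ned, 19), (Ned, 37), (Ola, 19), (Quin, 37)}

Joining Part and Supplier on qty yields {(1, Ned, 28, Lyra, 12, white), (1, Ned, 28, Lyra, 23, gold), (1, Ned, 28, Lyra, 6, gold), (32, Lee, 28, Omega, 12, white), (32, Lee, 28, Omega, 23, gold), (32, Lee, 28, Omega, 6, gold), (33, Zed, 35, Delta, 33, black), (34, Ola, 20, Echo, 28, grey), (34, Ola, 20, Echo, 35, grey), (5, Quin, 28, Omega, 12, white), (5, Quin, 28, Omega, 23, gold), (5, Quin, 28, Omega, 6, gold)}.
Joining (Part ⋈ Supplier) and Order on pid yields {(1, Ned, 28, Lyra, 12, white, CHI, 37), (1, Ned, 28, Lyra, 12, white, MIA, 19), (32, Lee, 28, Omega, 12, white, CHI, 37), (32, Lee, 28, Omega, 12, white, MIA, 19), (34, Ola, 20, Echo, 35, grey, CHI, 19), (5, Quin, 28, Omega, 12, white, CHI, 37), (5, Quin, 28, Omega, 12, white, MIA, 19)}.
π[sname, sid]: project onto (sname, sid) → {(Lee, 19), (Lee, 37), (Ned, 19), (Ned, 37), (Ola, 19), (Quin, 19), (Quin, 37)}
Difference: {(Lee, 19), (Lee, 37), (Ned, 19), (Ned, 37), (Ola, 19), (Quin, 19), (Quin, 37)} with {(Eve, 14), (Ned, 8), (Pat, 3), (Quin, 19), (Uma, 16), (Zed, 23)} → {(Lee, 19), (Lee, 37), (Ned, 19), (Ned, 37), (Ola, 19), (Quin, 37)}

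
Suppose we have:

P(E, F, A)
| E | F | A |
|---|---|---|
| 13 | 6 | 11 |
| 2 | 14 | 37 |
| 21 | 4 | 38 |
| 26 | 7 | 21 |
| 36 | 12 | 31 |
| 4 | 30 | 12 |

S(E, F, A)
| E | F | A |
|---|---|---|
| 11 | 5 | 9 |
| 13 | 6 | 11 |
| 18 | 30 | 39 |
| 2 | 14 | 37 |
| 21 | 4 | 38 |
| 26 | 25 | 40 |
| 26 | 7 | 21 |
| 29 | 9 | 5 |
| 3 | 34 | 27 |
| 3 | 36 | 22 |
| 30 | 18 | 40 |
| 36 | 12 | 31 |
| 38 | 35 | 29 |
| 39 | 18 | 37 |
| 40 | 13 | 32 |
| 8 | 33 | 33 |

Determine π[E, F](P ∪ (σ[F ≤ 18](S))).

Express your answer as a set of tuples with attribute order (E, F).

{(11, 5), (13, 6), (2, 14), (21, 4), (26, 7), (29, 9), (30, 18), (36, 12), (39, 18), (4, 30), (40, 13)}

Apply σ_{F ≤ 18}; surviving tuples: {(11, 5, 9), (13, 6, 11), (2, 14, 37), (21, 4, 38), (26, 7, 21), (29, 9, 5), (30, 18, 40), (36, 12, 31), (39, 18, 37), (40, 13, 32)}
Union: {(13, 6, 11), (2, 14, 37), (21, 4, 38), (26, 7, 21), (36, 12, 31), (4, 30, 12)} with {(11, 5, 9), (13, 6, 11), (2, 14, 37), (21, 4, 38), (26, 7, 21), (29, 9, 5), (30, 18, 40), (36, 12, 31), (39, 18, 37), (40, 13, 32)} → {(11, 5, 9), (13, 6, 11), (2, 14, 37), (21, 4, 38), (26, 7, 21), (29, 9, 5), (30, 18, 40), (36, 12, 31), (39, 18, 37), (4, 30, 12), (40, 13, 32)}
Projecting to E, F: {(11, 5), (13, 6), (2, 14), (21, 4), (26, 7), (29, 9), (30, 18), (36, 12), (39, 18), (4, 30), (40, 13)}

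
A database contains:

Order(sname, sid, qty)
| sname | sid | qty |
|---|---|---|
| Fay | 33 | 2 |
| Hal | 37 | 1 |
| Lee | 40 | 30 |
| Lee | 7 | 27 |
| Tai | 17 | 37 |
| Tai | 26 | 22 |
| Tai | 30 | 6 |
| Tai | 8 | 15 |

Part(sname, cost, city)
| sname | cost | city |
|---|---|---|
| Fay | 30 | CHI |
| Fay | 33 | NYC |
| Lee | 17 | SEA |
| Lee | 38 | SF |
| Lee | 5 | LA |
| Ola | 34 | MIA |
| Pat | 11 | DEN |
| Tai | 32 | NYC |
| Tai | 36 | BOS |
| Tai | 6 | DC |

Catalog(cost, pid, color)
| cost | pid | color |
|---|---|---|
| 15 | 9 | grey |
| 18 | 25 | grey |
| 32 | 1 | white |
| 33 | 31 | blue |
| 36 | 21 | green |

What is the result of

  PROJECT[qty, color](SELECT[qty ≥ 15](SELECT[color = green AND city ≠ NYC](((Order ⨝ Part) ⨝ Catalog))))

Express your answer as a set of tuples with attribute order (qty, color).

Order ⋈ Part (natural join on sname): {(Fay, 33, 2, 30, CHI), (Fay, 33, 2, 33, NYC), (Lee, 40, 30, 17, SEA), (Lee, 40, 30, 38, SF), (Lee, 40, 30, 5, LA), (Lee, 7, 27, 17, SEA), (Lee, 7, 27, 38, SF), (Lee, 7, 27, 5, LA), (Tai, 17, 37, 32, NYC), (Tai, 17, 37, 36, BOS), (Tai, 17, 37, 6, DC), (Tai, 26, 22, 32, NYC), (Tai, 26, 22, 36, BOS), (Tai, 26, 22, 6, DC), (Tai, 30, 6, 32, NYC), (Tai, 30, 6, 36, BOS), (Tai, 30, 6, 6, DC), (Tai, 8, 15, 32, NYC), (Tai, 8, 15, 36, BOS), (Tai, 8, 15, 6, DC)}
(Order ⨝ Part) ⋈ Catalog (natural join on cost): {(Fay, 33, 2, 33, NYC, 31, blue), (Tai, 17, 37, 32, NYC, 1, white), (Tai, 17, 37, 36, BOS, 21, green), (Tai, 26, 22, 32, NYC, 1, white), (Tai, 26, 22, 36, BOS, 21, green), (Tai, 30, 6, 32, NYC, 1, white), (Tai, 30, 6, 36, BOS, 21, green), (Tai, 8, 15, 32, NYC, 1, white), (Tai, 8, 15, 36, BOS, 21, green)}
Filtering on color = green AND city ≠ NYC leaves {(Tai, 17, 37, 36, BOS, 21, green), (Tai, 26, 22, 36, BOS, 21, green), (Tai, 30, 6, 36, BOS, 21, green), (Tai, 8, 15, 36, BOS, 21, green)}.
Filtering on qty ≥ 15 leaves {(Tai, 17, 37, 36, BOS, 21, green), (Tai, 26, 22, 36, BOS, 21, green), (Tai, 8, 15, 36, BOS, 21, green)}.
Projecting to qty, color: {(15, green), (22, green), (37, green)}

{(15, green), (22, green), (37, green)}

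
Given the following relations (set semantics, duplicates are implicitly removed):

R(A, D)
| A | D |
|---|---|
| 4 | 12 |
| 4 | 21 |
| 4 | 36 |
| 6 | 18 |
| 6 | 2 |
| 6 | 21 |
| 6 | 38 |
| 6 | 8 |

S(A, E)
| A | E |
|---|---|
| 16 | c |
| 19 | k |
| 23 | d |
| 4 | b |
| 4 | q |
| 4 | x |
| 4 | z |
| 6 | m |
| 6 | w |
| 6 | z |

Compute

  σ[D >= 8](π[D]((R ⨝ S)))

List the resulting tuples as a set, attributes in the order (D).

{12, 18, 21, 36, 38, 8}

Joining R and S on A yields {(4, 12, b), (4, 12, q), (4, 12, x), (4, 12, z), (4, 21, b), (4, 21, q), (4, 21, x), (4, 21, z), (4, 36, b), (4, 36, q), (4, 36, x), (4, 36, z), (6, 18, m), (6, 18, w), (6, 18, z), (6, 2, m), (6, 2, w), (6, 2, z), (6, 21, m), (6, 21, w), (6, 21, z), (6, 38, m), (6, 38, w), (6, 38, z), (6, 8, m), (6, 8, w), (6, 8, z)}.
Keep only column(s) D (20 duplicate(s) eliminated): {12, 18, 2, 21, 36, 38, 8}
σ[D >= 8]: keep tuples satisfying D >= 8 → {12, 18, 21, 36, 38, 8}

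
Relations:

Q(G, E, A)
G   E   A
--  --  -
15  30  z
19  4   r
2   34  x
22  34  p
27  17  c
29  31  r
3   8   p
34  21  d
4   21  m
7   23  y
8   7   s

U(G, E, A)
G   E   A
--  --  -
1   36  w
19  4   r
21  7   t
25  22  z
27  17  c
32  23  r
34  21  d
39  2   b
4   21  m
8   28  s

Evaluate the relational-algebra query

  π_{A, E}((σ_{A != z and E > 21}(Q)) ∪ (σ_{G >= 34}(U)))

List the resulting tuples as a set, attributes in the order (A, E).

Selection A != z and E > 21: {(2, 34, x), (22, 34, p), (29, 31, r), (7, 23, y)}
Selection G >= 34: {(34, 21, d), (39, 2, b)}
Taking the union: {(2, 34, x), (22, 34, p), (29, 31, r), (34, 21, d), (39, 2, b), (7, 23, y)}
π_{A, E} gives {(b, 2), (d, 21), (p, 34), (r, 31), (x, 34), (y, 23)}.

{(b, 2), (d, 21), (p, 34), (r, 31), (x, 34), (y, 23)}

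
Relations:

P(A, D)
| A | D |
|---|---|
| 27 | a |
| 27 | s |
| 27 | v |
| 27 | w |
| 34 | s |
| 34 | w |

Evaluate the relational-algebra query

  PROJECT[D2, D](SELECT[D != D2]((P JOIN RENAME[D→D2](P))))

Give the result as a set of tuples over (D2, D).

{(a, s), (a, v), (a, w), (s, a), (s, v), (s, w), (v, a), (v, s), (v, w), (w, a), (w, s), (w, v)}

ρ[D→D2]: schema becomes (A, D2); tuples unchanged.
P ⋈ RENAME[D→D2](P) (natural join on A): {(27, a, a), (27, a, s), (27, a, v), (27, a, w), (27, s, a), (27, s, s), (27, s, v), (27, s, w), (27, v, a), (27, v, s), (27, v, v), (27, v, w), (27, w, a), (27, w, s), (27, w, v), (27, w, w), (34, s, s), (34, s, w), (34, w, s), (34, w, w)}
Selection D != D2: {(27, a, s), (27, a, v), (27, a, w), (27, s, a), (27, s, v), (27, s, w), (27, v, a), (27, v, s), (27, v, w), (27, w, a), (27, w, s), (27, w, v), (34, s, w), (34, w, s)}
π_{D2, D} gives {(a, s), (a, v), (a, w), (s, a), (s, v), (s, w), (v, a), (v, s), (v, w), (w, a), (w, s), (w, v)} (2 duplicate(s) eliminated).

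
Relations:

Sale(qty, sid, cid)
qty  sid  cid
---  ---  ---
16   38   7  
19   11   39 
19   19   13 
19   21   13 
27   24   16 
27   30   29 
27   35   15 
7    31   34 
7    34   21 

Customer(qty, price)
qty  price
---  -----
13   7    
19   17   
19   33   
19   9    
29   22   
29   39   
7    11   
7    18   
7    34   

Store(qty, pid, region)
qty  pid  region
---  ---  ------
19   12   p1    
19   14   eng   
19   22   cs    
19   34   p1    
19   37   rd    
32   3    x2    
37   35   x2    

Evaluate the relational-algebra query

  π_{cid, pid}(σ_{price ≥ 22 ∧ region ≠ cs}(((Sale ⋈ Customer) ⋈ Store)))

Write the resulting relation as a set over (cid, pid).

{(13, 12), (13, 14), (13, 34), (13, 37), (39, 12), (39, 14), (39, 34), (39, 37)}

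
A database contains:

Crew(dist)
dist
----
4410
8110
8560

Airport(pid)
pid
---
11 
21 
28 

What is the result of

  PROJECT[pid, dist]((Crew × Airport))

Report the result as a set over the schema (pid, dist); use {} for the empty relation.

{(11, 4410), (11, 8110), (11, 8560), (21, 4410), (21, 8110), (21, 8560), (28, 4410), (28, 8110), (28, 8560)}

Crew × Airport: Cartesian product, 3·3 = 9 tuples over (dist, pid).
Projecting to pid, dist: {(11, 4410), (11, 8110), (11, 8560), (21, 4410), (21, 8110), (21, 8560), (28, 4410), (28, 8110), (28, 8560)}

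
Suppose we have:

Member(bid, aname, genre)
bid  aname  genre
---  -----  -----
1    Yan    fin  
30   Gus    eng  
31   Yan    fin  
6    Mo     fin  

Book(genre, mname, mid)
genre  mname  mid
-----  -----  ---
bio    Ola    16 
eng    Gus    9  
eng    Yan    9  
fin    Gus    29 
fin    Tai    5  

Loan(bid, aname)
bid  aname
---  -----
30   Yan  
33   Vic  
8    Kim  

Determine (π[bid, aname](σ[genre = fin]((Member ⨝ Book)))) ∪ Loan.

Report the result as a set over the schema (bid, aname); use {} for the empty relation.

Natural join on genre: {(1, Yan, fin, Gus, 29), (1, Yan, fin, Tai, 5), (30, Gus, eng, Gus, 9), (30, Gus, eng, Yan, 9), (31, Yan, fin, Gus, 29), (31, Yan, fin, Tai, 5), (6, Mo, fin, Gus, 29), (6, Mo, fin, Tai, 5)}
Selection genre = fin: {(1, Yan, fin, Gus, 29), (1, Yan, fin, Tai, 5), (31, Yan, fin, Gus, 29), (31, Yan, fin, Tai, 5), (6, Mo, fin, Gus, 29), (6, Mo, fin, Tai, 5)}
Projecting to bid, aname (3 duplicate(s) eliminated): {(1, Yan), (31, Yan), (6, Mo)}
Set union of the two operands is {(1, Yan), (30, Yan), (31, Yan), (33, Vic), (6, Mo), (8, Kim)}.

{(1, Yan), (30, Yan), (31, Yan), (33, Vic), (6, Mo), (8, Kim)}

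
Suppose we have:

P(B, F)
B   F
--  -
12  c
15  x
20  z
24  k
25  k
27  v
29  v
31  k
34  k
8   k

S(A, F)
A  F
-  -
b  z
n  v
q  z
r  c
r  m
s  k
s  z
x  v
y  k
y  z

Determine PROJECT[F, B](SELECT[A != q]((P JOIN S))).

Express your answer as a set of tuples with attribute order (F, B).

Joining P and S on F yields {(12, c, r), (20, z, b), (20, z, q), (20, z, s), (20, z, y), (24, k, s), (24, k, y), (25, k, s), (25, k, y), (27, v, n), (27, v, x), (29, v, n), (29, v, x), (31, k, s), (31, k, y), (34, k, s), (34, k, y), (8, k, s), (8, k, y)}.
σ[A != q]: keep tuples satisfying A != q → {(12, c, r), (20, z, b), (20, z, s), (20, z, y), (24, k, s), (24, k, y), (25, k, s), (25, k, y), (27, v, n), (27, v, x), (29, v, n), (29, v, x), (31, k, s), (31, k, y), (34, k, s), (34, k, y), (8, k, s), (8, k, y)}
Projecting to F, B (9 duplicate(s) eliminated): {(c, 12), (k, 24), (k, 25), (k, 31), (k, 34), (k, 8), (v, 27), (v, 29), (z, 20)}

{(c, 12), (k, 24), (k, 25), (k, 31), (k, 34), (k, 8), (v, 27), (v, 29), (z, 20)}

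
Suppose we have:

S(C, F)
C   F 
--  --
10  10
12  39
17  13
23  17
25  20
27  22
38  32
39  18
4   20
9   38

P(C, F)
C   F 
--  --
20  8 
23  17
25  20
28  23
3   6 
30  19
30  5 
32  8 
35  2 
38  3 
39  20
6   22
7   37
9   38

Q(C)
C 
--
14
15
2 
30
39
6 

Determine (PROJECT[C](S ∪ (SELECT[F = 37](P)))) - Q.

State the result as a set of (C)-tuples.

Apply σ_{F = 37}; surviving tuples: {(7, 37)}
Union: {(10, 10), (12, 39), (17, 13), (23, 17), (25, 20), (27, 22), (38, 32), (39, 18), (4, 20), (9, 38)} with {(7, 37)} → {(10, 10), (12, 39), (17, 13), (23, 17), (25, 20), (27, 22), (38, 32), (39, 18), (4, 20), (7, 37), (9, 38)}
Projecting to C: {10, 12, 17, 23, 25, 27, 38, 39, 4, 7, 9}
Difference: {10, 12, 17, 23, 25, 27, 38, 39, 4, 7, 9} with {14, 15, 2, 30, 39, 6} → {10, 12, 17, 23, 25, 27, 38, 4, 7, 9}

{10, 12, 17, 23, 25, 27, 38, 4, 7, 9}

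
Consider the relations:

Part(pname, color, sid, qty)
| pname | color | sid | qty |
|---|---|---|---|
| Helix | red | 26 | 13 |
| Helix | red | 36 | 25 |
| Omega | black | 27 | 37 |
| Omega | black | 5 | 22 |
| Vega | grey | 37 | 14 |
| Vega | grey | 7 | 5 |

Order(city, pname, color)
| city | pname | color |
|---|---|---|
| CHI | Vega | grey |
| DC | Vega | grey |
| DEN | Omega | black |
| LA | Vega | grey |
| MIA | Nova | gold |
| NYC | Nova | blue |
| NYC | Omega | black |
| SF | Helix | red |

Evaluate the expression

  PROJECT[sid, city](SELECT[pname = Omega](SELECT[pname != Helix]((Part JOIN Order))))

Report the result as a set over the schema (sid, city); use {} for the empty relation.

Part ⋈ Order (natural join on pname, color): {(Helix, red, 26, 13, SF), (Helix, red, 36, 25, SF), (Omega, black, 27, 37, DEN), (Omega, black, 27, 37, NYC), (Omega, black, 5, 22, DEN), (Omega, black, 5, 22, NYC), (Vega, grey, 37, 14, CHI), (Vega, grey, 37, 14, DC), (Vega, grey, 37, 14, LA), (Vega, grey, 7, 5, CHI), (Vega, grey, 7, 5, DC), (Vega, grey, 7, 5, LA)}
Apply σ_{pname != Helix}; surviving tuples: {(Omega, black, 27, 37, DEN), (Omega, black, 27, 37, NYC), (Omega, black, 5, 22, DEN), (Omega, black, 5, 22, NYC), (Vega, grey, 37, 14, CHI), (Vega, grey, 37, 14, DC), (Vega, grey, 37, 14, LA), (Vega, grey, 7, 5, CHI), (Vega, grey, 7, 5, DC), (Vega, grey, 7, 5, LA)}
Apply σ_{pname = Omega}; surviving tuples: {(Omega, black, 27, 37, DEN), (Omega, black, 27, 37, NYC), (Omega, black, 5, 22, DEN), (Omega, black, 5, 22, NYC)}
π_{sid, city} gives {(27, DEN), (27, NYC), (5, DEN), (5, NYC)}.

{(27, DEN), (27, NYC), (5, DEN), (5, NYC)}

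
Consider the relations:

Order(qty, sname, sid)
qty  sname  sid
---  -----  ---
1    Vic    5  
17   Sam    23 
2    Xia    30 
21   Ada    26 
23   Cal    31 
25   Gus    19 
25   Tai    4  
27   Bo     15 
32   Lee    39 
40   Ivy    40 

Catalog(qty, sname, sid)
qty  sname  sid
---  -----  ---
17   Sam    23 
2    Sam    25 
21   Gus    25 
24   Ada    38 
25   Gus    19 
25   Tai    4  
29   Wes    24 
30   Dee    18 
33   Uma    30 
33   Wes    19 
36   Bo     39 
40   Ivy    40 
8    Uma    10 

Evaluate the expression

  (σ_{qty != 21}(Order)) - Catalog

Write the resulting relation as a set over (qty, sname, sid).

{(1, Vic, 5), (2, Xia, 30), (23, Cal, 31), (27, Bo, 15), (32, Lee, 39)}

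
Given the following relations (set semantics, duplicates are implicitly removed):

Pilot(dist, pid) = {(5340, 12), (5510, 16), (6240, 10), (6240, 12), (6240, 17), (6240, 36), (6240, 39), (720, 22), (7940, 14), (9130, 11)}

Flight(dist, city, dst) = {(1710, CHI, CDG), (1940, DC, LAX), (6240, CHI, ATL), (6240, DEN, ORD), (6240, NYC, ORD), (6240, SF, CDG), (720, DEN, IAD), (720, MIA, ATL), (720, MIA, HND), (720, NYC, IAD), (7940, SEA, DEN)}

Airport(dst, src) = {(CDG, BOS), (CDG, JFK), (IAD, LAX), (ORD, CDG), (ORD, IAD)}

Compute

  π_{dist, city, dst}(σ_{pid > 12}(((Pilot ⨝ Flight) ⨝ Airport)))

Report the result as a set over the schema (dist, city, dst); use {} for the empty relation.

{(6240, DEN, ORD), (6240, NYC, ORD), (6240, SF, CDG), (720, DEN, IAD), (720, NYC, IAD)}

Pilot ⋈ Flight (natural join on dist): {(6240, 10, CHI, ATL), (6240, 10, DEN, ORD), (6240, 10, NYC, ORD), (6240, 10, SF, CDG), (6240, 12, CHI, ATL), (6240, 12, DEN, ORD), (6240, 12, NYC, ORD), (6240, 12, SF, CDG), (6240, 17, CHI, ATL), (6240, 17, DEN, ORD), (6240, 17, NYC, ORD), (6240, 17, SF, CDG), (6240, 36, CHI, ATL), (6240, 36, DEN, ORD), (6240, 36, NYC, ORD), (6240, 36, SF, CDG), (6240, 39, CHI, ATL), (6240, 39, DEN, ORD), (6240, 39, NYC, ORD), (6240, 39, SF, CDG), (720, 22, DEN, IAD), (720, 22, MIA, ATL), (720, 22, MIA, HND), (720, 22, NYC, IAD), (7940, 14, SEA, DEN)}
(Pilot ⨝ Flight) ⋈ Airport (natural join on dst): {(6240, 10, DEN, ORD, CDG), (6240, 10, DEN, ORD, IAD), (6240, 10, NYC, ORD, CDG), (6240, 10, NYC, ORD, IAD), (6240, 10, SF, CDG, BOS), (6240, 10, SF, CDG, JFK), (6240, 12, DEN, ORD, CDG), (6240, 12, DEN, ORD, IAD), (6240, 12, NYC, ORD, CDG), (6240, 12, NYC, ORD, IAD), (6240, 12, SF, CDG, BOS), (6240, 12, SF, CDG, JFK), (6240, 17, DEN, ORD, CDG), (6240, 17, DEN, ORD, IAD), (6240, 17, NYC, ORD, CDG), (6240, 17, NYC, ORD, IAD), (6240, 17, SF, CDG, BOS), (6240, 17, SF, CDG, JFK), (6240, 36, DEN, ORD, CDG), (6240, 36, DEN, ORD, IAD), (6240, 36, NYC, ORD, CDG), (6240, 36, NYC, ORD, IAD), (6240, 36, SF, CDG, BOS), (6240, 36, SF, CDG, JFK), (6240, 39, DEN, ORD, CDG), (6240, 39, DEN, ORD, IAD), (6240, 39, NYC, ORD, CDG), (6240, 39, NYC, ORD, IAD), (6240, 39, SF, CDG, BOS), (6240, 39, SF, CDG, JFK), (720, 22, DEN, IAD, LAX), (720, 22, NYC, IAD, LAX)}
Apply σ_{pid > 12}; surviving tuples: {(6240, 17, DEN, ORD, CDG), (6240, 17, DEN, ORD, IAD), (6240, 17, NYC, ORD, CDG), (6240, 17, NYC, ORD, IAD), (6240, 17, SF, CDG, BOS), (6240, 17, SF, CDG, JFK), (6240, 36, DEN, ORD, CDG), (6240, 36, DEN, ORD, IAD), (6240, 36, NYC, ORD, CDG), (6240, 36, NYC, ORD, IAD), (6240, 36, SF, CDG, BOS), (6240, 36, SF, CDG, JFK), (6240, 39, DEN, ORD, CDG), (6240, 39, DEN, ORD, IAD), (6240, 39, NYC, ORD, CDG), (6240, 39, NYC, ORD, IAD), (6240, 39, SF, CDG, BOS), (6240, 39, SF, CDG, JFK), (720, 22, DEN, IAD, LAX), (720, 22, NYC, IAD, LAX)}
π_{dist, city, dst} gives {(6240, DEN, ORD), (6240, NYC, ORD), (6240, SF, CDG), (720, DEN, IAD), (720, NYC, IAD)} (15 duplicate(s) eliminated).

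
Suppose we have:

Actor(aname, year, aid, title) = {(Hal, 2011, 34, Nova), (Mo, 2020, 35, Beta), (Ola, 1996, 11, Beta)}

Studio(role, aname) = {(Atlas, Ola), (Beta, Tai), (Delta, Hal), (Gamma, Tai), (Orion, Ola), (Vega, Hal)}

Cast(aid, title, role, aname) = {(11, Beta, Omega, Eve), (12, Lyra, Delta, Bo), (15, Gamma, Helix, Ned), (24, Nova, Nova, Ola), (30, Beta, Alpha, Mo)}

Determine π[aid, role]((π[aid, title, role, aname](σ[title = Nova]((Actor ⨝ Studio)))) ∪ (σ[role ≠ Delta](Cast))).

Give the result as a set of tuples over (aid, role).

{(11, Omega), (15, Helix), (24, Nova), (30, Alpha), (34, Delta), (34, Vega)}

Natural join on aname: {(Hal, 2011, 34, Nova, Delta), (Hal, 2011, 34, Nova, Vega), (Ola, 1996, 11, Beta, Atlas), (Ola, 1996, 11, Beta, Orion)}
Selection title = Nova: {(Hal, 2011, 34, Nova, Delta), (Hal, 2011, 34, Nova, Vega)}
Projecting to aid, title, role, aname: {(34, Nova, Delta, Hal), (34, Nova, Vega, Hal)}
Selection role ≠ Delta: {(11, Beta, Omega, Eve), (15, Gamma, Helix, Ned), (24, Nova, Nova, Ola), (30, Beta, Alpha, Mo)}
Taking the union: {(11, Beta, Omega, Eve), (15, Gamma, Helix, Ned), (24, Nova, Nova, Ola), (30, Beta, Alpha, Mo), (34, Nova, Delta, Hal), (34, Nova, Vega, Hal)}
Projecting to aid, role: {(11, Omega), (15, Helix), (24, Nova), (30, Alpha), (34, Delta), (34, Vega)}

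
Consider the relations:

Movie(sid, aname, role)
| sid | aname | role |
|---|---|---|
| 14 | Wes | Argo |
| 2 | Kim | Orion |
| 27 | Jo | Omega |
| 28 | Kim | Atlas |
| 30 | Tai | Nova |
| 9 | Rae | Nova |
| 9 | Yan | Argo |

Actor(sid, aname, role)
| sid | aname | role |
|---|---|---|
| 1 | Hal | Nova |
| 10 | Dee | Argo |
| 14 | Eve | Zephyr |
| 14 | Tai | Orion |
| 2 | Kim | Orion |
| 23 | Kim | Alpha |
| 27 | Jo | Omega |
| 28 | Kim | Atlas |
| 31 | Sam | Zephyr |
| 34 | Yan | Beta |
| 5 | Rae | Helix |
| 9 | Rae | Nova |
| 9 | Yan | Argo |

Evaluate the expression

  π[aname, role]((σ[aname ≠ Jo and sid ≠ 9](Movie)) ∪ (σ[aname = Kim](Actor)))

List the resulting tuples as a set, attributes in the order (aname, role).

{(Kim, Alpha), (Kim, Atlas), (Kim, Orion), (Tai, Nova), (Wes, Argo)}

Selection aname ≠ Jo and sid ≠ 9: {(14, Wes, Argo), (2, Kim, Orion), (28, Kim, Atlas), (30, Tai, Nova)}
Selection aname = Kim: {(2, Kim, Orion), (23, Kim, Alpha), (28, Kim, Atlas)}
Taking the union: {(14, Wes, Argo), (2, Kim, Orion), (23, Kim, Alpha), (28, Kim, Atlas), (30, Tai, Nova)}
Keep only column(s) aname, role: {(Kim, Alpha), (Kim, Atlas), (Kim, Orion), (Tai, Nova), (Wes, Argo)}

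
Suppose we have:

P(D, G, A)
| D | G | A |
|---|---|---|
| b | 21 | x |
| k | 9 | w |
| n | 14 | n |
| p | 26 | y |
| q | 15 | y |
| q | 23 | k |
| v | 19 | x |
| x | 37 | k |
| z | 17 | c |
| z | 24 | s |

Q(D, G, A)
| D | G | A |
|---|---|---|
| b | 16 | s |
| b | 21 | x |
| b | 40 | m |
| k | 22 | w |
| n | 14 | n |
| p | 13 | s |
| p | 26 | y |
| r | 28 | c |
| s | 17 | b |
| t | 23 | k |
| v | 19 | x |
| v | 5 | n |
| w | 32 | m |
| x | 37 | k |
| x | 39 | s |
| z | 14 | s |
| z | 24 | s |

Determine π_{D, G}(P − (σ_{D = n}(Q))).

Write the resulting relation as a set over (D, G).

Selection D = n: {(n, 14, n)}
Taking the difference: {(b, 21, x), (k, 9, w), (p, 26, y), (q, 15, y), (q, 23, k), (v, 19, x), (x, 37, k), (z, 17, c), (z, 24, s)}
π[D, G]: project onto (D, G) → {(b, 21), (k, 9), (p, 26), (q, 15), (q, 23), (v, 19), (x, 37), (z, 17), (z, 24)}

{(b, 21), (k, 9), (p, 26), (q, 15), (q, 23), (v, 19), (x, 37), (z, 17), (z, 24)}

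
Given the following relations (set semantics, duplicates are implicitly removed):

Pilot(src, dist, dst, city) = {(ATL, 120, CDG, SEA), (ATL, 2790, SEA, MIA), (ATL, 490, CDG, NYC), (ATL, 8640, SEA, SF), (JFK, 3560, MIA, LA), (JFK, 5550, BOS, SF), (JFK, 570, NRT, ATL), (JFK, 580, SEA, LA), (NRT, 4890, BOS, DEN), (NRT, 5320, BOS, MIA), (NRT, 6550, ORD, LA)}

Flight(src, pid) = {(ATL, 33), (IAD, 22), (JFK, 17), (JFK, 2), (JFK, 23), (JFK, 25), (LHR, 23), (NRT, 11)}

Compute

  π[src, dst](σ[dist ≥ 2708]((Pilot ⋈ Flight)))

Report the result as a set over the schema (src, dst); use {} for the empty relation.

{(ATL, SEA), (JFK, BOS), (JFK, MIA), (NRT, BOS), (NRT, ORD)}

Pilot ⋈ Flight (natural join on src): {(ATL, 120, CDG, SEA, 33), (ATL, 2790, SEA, MIA, 33), (ATL, 490, CDG, NYC, 33), (ATL, 8640, SEA, SF, 33), (JFK, 3560, MIA, LA, 17), (JFK, 3560, MIA, LA, 2), (JFK, 3560, MIA, LA, 23), (JFK, 3560, MIA, LA, 25), (JFK, 5550, BOS, SF, 17), (JFK, 5550, BOS, SF, 2), (JFK, 5550, BOS, SF, 23), (JFK, 5550, BOS, SF, 25), (JFK, 570, NRT, ATL, 17), (JFK, 570, NRT, ATL, 2), (JFK, 570, NRT, ATL, 23), (JFK, 570, NRT, ATL, 25), (JFK, 580, SEA, LA, 17), (JFK, 580, SEA, LA, 2), (JFK, 580, SEA, LA, 23), (JFK, 580, SEA, LA, 25), (NRT, 4890, BOS, DEN, 11), (NRT, 5320, BOS, MIA, 11), (NRT, 6550, ORD, LA, 11)}
σ[dist ≥ 2708]: keep tuples satisfying dist ≥ 2708 → {(ATL, 2790, SEA, MIA, 33), (ATL, 8640, SEA, SF, 33), (JFK, 3560, MIA, LA, 17), (JFK, 3560, MIA, LA, 2), (JFK, 3560, MIA, LA, 23), (JFK, 3560, MIA, LA, 25), (JFK, 5550, BOS, SF, 17), (JFK, 5550, BOS, SF, 2), (JFK, 5550, BOS, SF, 23), (JFK, 5550, BOS, SF, 25), (NRT, 4890, BOS, DEN, 11), (NRT, 5320, BOS, MIA, 11), (NRT, 6550, ORD, LA, 11)}
π_{src, dst} gives {(ATL, SEA), (JFK, BOS), (JFK, MIA), (NRT, BOS), (NRT, ORD)} (8 duplicate(s) eliminated).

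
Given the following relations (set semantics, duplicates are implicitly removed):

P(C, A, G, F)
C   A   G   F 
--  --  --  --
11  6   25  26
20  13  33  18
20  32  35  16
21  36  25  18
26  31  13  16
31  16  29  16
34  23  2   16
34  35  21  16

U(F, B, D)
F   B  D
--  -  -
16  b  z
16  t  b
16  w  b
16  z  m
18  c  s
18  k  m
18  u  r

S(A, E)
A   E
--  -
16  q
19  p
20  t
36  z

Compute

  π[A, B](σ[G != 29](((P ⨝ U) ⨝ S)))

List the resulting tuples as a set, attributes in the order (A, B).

{(36, c), (36, k), (36, u)}

P ⋈ U (natural join on F): {(20, 13, 33, 18, c, s), (20, 13, 33, 18, k, m), (20, 13, 33, 18, u, r), (20, 32, 35, 16, b, z), (20, 32, 35, 16, t, b), (20, 32, 35, 16, w, b), (20, 32, 35, 16, z, m), (21, 36, 25, 18, c, s), (21, 36, 25, 18, k, m), (21, 36, 25, 18, u, r), (26, 31, 13, 16, b, z), (26, 31, 13, 16, t, b), (26, 31, 13, 16, w, b), (26, 31, 13, 16, z, m), (31, 16, 29, 16, b, z), (31, 16, 29, 16, t, b), (31, 16, 29, 16, w, b), (31, 16, 29, 16, z, m), (34, 23, 2, 16, b, z), (34, 23, 2, 16, t, b), (34, 23, 2, 16, w, b), (34, 23, 2, 16, z, m), (34, 35, 21, 16, b, z), (34, 35, 21, 16, t, b), (34, 35, 21, 16, w, b), (34, 35, 21, 16, z, m)}
(P ⨝ U) ⋈ S (natural join on A): {(21, 36, 25, 18, c, s, z), (21, 36, 25, 18, k, m, z), (21, 36, 25, 18, u, r, z), (31, 16, 29, 16, b, z, q), (31, 16, 29, 16, t, b, q), (31, 16, 29, 16, w, b, q), (31, 16, 29, 16, z, m, q)}
σ[G != 29]: keep tuples satisfying G != 29 → {(21, 36, 25, 18, c, s, z), (21, 36, 25, 18, k, m, z), (21, 36, 25, 18, u, r, z)}
Keep only column(s) A, B: {(36, c), (36, k), (36, u)}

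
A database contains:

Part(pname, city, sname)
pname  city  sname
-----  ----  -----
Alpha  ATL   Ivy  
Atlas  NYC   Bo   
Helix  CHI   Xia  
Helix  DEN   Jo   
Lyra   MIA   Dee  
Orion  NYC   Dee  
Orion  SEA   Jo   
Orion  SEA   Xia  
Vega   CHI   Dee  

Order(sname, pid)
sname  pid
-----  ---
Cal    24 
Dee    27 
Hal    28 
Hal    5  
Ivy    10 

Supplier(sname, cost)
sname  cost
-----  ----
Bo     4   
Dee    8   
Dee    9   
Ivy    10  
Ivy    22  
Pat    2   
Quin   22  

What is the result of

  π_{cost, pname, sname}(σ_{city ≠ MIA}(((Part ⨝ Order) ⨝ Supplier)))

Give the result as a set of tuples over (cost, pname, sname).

{(10, Alpha, Ivy), (22, Alpha, Ivy), (8, Orion, Dee), (8, Vega, Dee), (9, Orion, Dee), (9, Vega, Dee)}

Joining Part and Order on sname yields {(Alpha, ATL, Ivy, 10), (Lyra, MIA, Dee, 27), (Orion, NYC, Dee, 27), (Vega, CHI, Dee, 27)}.
Joining (Part ⨝ Order) and Supplier on sname yields {(Alpha, ATL, Ivy, 10, 10), (Alpha, ATL, Ivy, 10, 22), (Lyra, MIA, Dee, 27, 8), (Lyra, MIA, Dee, 27, 9), (Orion, NYC, Dee, 27, 8), (Orion, NYC, Dee, 27, 9), (Vega, CHI, Dee, 27, 8), (Vega, CHI, Dee, 27, 9)}.
Filtering on city ≠ MIA leaves {(Alpha, ATL, Ivy, 10, 10), (Alpha, ATL, Ivy, 10, 22), (Orion, NYC, Dee, 27, 8), (Orion, NYC, Dee, 27, 9), (Vega, CHI, Dee, 27, 8), (Vega, CHI, Dee, 27, 9)}.
π_{cost, pname, sname} gives {(10, Alpha, Ivy), (22, Alpha, Ivy), (8, Orion, Dee), (8, Vega, Dee), (9, Orion, Dee), (9, Vega, Dee)}.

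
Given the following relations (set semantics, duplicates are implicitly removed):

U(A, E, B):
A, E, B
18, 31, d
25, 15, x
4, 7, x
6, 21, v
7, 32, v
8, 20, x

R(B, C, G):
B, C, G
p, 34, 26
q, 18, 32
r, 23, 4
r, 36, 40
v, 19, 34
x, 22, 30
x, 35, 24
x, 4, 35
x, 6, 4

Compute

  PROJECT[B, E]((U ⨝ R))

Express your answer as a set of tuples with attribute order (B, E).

U ⋈ R (natural join on B): {(25, 15, x, 22, 30), (25, 15, x, 35, 24), (25, 15, x, 4, 35), (25, 15, x, 6, 4), (4, 7, x, 22, 30), (4, 7, x, 35, 24), (4, 7, x, 4, 35), (4, 7, x, 6, 4), (6, 21, v, 19, 34), (7, 32, v, 19, 34), (8, 20, x, 22, 30), (8, 20, x, 35, 24), (8, 20, x, 4, 35), (8, 20, x, 6, 4)}
Projecting to B, E (9 duplicate(s) eliminated): {(v, 21), (v, 32), (x, 15), (x, 20), (x, 7)}

{(v, 21), (v, 32), (x, 15), (x, 20), (x, 7)}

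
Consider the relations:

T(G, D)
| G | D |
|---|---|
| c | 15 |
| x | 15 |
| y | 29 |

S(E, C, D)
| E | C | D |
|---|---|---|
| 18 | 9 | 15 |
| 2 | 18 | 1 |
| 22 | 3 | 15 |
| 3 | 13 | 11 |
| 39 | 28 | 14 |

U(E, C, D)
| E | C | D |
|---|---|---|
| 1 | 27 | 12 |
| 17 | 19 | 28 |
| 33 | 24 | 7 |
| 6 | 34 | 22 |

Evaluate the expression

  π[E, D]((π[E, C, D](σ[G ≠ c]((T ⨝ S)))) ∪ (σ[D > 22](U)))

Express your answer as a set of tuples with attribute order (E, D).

{(17, 28), (18, 15), (22, 15)}

T ⋈ S (natural join on D): {(c, 15, 18, 9), (c, 15, 22, 3), (x, 15, 18, 9), (x, 15, 22, 3)}
Selection G ≠ c: {(x, 15, 18, 9), (x, 15, 22, 3)}
Projecting to E, C, D: {(18, 9, 15), (22, 3, 15)}
Selection D > 22: {(17, 19, 28)}
Taking the union: {(17, 19, 28), (18, 9, 15), (22, 3, 15)}
Projecting to E, D: {(17, 28), (18, 15), (22, 15)}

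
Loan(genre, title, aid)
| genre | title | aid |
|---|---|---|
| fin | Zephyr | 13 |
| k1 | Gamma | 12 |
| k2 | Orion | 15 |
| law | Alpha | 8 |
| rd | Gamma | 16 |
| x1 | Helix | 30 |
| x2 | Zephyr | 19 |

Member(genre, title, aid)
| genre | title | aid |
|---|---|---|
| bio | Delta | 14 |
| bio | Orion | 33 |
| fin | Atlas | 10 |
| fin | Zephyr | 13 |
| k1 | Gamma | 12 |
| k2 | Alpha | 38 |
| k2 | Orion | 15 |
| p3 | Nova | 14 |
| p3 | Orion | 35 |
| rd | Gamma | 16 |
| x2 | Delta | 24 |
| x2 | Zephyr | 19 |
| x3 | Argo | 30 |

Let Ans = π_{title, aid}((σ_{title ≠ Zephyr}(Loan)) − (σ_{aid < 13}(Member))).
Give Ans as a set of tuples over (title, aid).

{(Alpha, 8), (Gamma, 16), (Helix, 30), (Orion, 15)}

Selection title ≠ Zephyr: {(k1, Gamma, 12), (k2, Orion, 15), (law, Alpha, 8), (rd, Gamma, 16), (x1, Helix, 30)}
Selection aid < 13: {(fin, Atlas, 10), (k1, Gamma, 12)}
Difference: {(k1, Gamma, 12), (k2, Orion, 15), (law, Alpha, 8), (rd, Gamma, 16), (x1, Helix, 30)} with {(fin, Atlas, 10), (k1, Gamma, 12)} → {(k2, Orion, 15), (law, Alpha, 8), (rd, Gamma, 16), (x1, Helix, 30)}
π_{title, aid} gives {(Alpha, 8), (Gamma, 16), (Helix, 30), (Orion, 15)}.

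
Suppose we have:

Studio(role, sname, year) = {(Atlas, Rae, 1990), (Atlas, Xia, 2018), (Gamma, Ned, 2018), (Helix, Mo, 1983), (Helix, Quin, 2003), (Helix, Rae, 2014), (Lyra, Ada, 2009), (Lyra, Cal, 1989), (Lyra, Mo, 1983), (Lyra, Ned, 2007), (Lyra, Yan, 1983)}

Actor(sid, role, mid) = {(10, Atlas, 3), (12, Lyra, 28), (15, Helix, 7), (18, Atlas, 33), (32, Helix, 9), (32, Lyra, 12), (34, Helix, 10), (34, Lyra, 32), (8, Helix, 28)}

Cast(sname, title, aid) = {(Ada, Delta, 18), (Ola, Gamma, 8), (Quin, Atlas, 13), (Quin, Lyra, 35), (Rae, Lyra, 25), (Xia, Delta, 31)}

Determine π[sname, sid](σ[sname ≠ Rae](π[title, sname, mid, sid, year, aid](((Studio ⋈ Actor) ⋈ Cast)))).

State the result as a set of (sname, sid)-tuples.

Joining Studio and Actor on role yields {(Atlas, Rae, 1990, 10, 3), (Atlas, Rae, 1990, 18, 33), (Atlas, Xia, 2018, 10, 3), (Atlas, Xia, 2018, 18, 33), (Helix, Mo, 1983, 15, 7), (Helix, Mo, 1983, 32, 9), (Helix, Mo, 1983, 34, 10), (Helix, Mo, 1983, 8, 28), (Helix, Quin, 2003, 15, 7), (Helix, Quin, 2003, 32, 9), (Helix, Quin, 2003, 34, 10), (Helix, Quin, 2003, 8, 28), (Helix, Rae, 2014, 15, 7), (Helix, Rae, 2014, 32, 9), (Helix, Rae, 2014, 34, 10), (Helix, Rae, 2014, 8, 28), (Lyra, Ada, 2009, 12, 28), (Lyra, Ada, 2009, 32, 12), (Lyra, Ada, 2009, 34, 32), (Lyra, Cal, 1989, 12, 28), (Lyra, Cal, 1989, 32, 12), (Lyra, Cal, 1989, 34, 32), (Lyra, Mo, 1983, 12, 28), (Lyra, Mo, 1983, 32, 12), (Lyra, Mo, 1983, 34, 32), (Lyra, Ned, 2007, 12, 28), (Lyra, Ned, 2007, 32, 12), (Lyra, Ned, 2007, 34, 32), (Lyra, Yan, 1983, 12, 28), (Lyra, Yan, 1983, 32, 12), (Lyra, Yan, 1983, 34, 32)}.
Joining (Studio ⋈ Actor) and Cast on sname yields {(Atlas, Rae, 1990, 10, 3, Lyra, 25), (Atlas, Rae, 1990, 18, 33, Lyra, 25), (Atlas, Xia, 2018, 10, 3, Delta, 31), (Atlas, Xia, 2018, 18, 33, Delta, 31), (Helix, Quin, 2003, 15, 7, Atlas, 13), (Helix, Quin, 2003, 15, 7, Lyra, 35), (Helix, Quin, 2003, 32, 9, Atlas, 13), (Helix, Quin, 2003, 32, 9, Lyra, 35), (Helix, Quin, 2003, 34, 10, Atlas, 13), (Helix, Quin, 2003, 34, 10, Lyra, 35), (Helix, Quin, 2003, 8, 28, Atlas, 13), (Helix, Quin, 2003, 8, 28, Lyra, 35), (Helix, Rae, 2014, 15, 7, Lyra, 25), (Helix, Rae, 2014, 32, 9, Lyra, 25), (Helix, Rae, 2014, 34, 10, Lyra, 25), (Helix, Rae, 2014, 8, 28, Lyra, 25), (Lyra, Ada, 2009, 12, 28, Delta, 18), (Lyra, Ada, 2009, 32, 12, Delta, 18), (Lyra, Ada, 2009, 34, 32, Delta, 18)}.
Projecting to title, sname, mid, sid, year, aid: {(Atlas, Quin, 10, 34, 2003, 13), (Atlas, Quin, 28, 8, 2003, 13), (Atlas, Quin, 7, 15, 2003, 13), (Atlas, Quin, 9, 32, 2003, 13), (Delta, Ada, 12, 32, 2009, 18), (Delta, Ada, 28, 12, 2009, 18), (Delta, Ada, 32, 34, 2009, 18), (Delta, Xia, 3, 10, 2018, 31), (Delta, Xia, 33, 18, 2018, 31), (Lyra, Quin, 10, 34, 2003, 35), (Lyra, Quin, 28, 8, 2003, 35), (Lyra, Quin, 7, 15, 2003, 35), (Lyra, Quin, 9, 32, 2003, 35), (Lyra, Rae, 10, 34, 2014, 25), (Lyra, Rae, 28, 8, 2014, 25), (Lyra, Rae, 3, 10, 1990, 25), (Lyra, Rae, 33, 18, 1990, 25), (Lyra, Rae, 7, 15, 2014, 25), (Lyra, Rae, 9, 32, 2014, 25)}
Selection sname ≠ Rae: {(Atlas, Quin, 10, 34, 2003, 13), (Atlas, Quin, 28, 8, 2003, 13), (Atlas, Quin, 7, 15, 2003, 13), (Atlas, Quin, 9, 32, 2003, 13), (Delta, Ada, 12, 32, 2009, 18), (Delta, Ada, 28, 12, 2009, 18), (Delta, Ada, 32, 34, 2009, 18), (Delta, Xia, 3, 10, 2018, 31), (Delta, Xia, 33, 18, 2018, 31), (Lyra, Quin, 10, 34, 2003, 35), (Lyra, Quin, 28, 8, 2003, 35), (Lyra, Quin, 7, 15, 2003, 35), (Lyra, Quin, 9, 32, 2003, 35)}
Projecting to sname, sid (4 duplicate(s) eliminated): {(Ada, 12), (Ada, 32), (Ada, 34), (Quin, 15), (Quin, 32), (Quin, 34), (Quin, 8), (Xia, 10), (Xia, 18)}

{(Ada, 12), (Ada, 32), (Ada, 34), (Quin, 15), (Quin, 32), (Quin, 34), (Quin, 8), (Xia, 10), (Xia, 18)}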